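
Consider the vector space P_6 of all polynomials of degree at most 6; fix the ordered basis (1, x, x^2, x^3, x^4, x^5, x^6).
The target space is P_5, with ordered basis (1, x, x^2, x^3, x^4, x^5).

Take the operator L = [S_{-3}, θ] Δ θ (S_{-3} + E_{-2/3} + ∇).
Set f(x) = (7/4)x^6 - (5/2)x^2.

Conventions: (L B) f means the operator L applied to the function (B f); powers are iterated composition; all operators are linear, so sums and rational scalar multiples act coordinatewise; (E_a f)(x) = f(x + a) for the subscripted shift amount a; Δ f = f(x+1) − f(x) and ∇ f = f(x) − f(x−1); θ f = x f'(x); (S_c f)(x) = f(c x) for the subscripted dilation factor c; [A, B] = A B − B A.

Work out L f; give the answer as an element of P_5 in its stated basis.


S_{-3} f = (5103/4)x^6 - (45/2)x^2
E_{-2/3} f = (7/4)x^6 - 7x^5 + (35/3)x^4 - (280/27)x^3 + (145/54)x^2 + (158/81)x - 698/729
∇ f = (21/2)x^5 - (105/4)x^4 + 35x^3 - (105/4)x^2 + (11/2)x + 3/4
(S_{-3} + E_{-2/3} + ∇) f = (2555/2)x^6 + (7/2)x^5 - (175/12)x^4 + (665/27)x^3 - (4975/108)x^2 + (1207/162)x - 605/2916
θ (S_{-3} + E_{-2/3} + ∇) f = 7665x^6 + (35/2)x^5 - (175/3)x^4 + (665/9)x^3 - (4975/54)x^2 + (1207/162)x
Δ θ (S_{-3} + E_{-2/3} + ∇) f = 45990x^5 + (230125/2)x^4 + (459725/3)x^3 + (345065/3)x^2 + (2477605/54)x + 1233367/162
θ (Δ θ (S_{-3} + E_{-2/3} + ∇)) f = 229950x^5 + 460250x^4 + 459725x^3 + (690130/3)x^2 + (2477605/54)x
S_{-3} θ (Δ θ (S_{-3} + E_{-2/3} + ∇)) f = -55877850x^5 + 37280250x^4 - 12412575x^3 + 2070390x^2 - (2477605/18)x
S_{-3} (Δ θ (S_{-3} + E_{-2/3} + ∇)) f = -11175570x^5 + (18640125/2)x^4 - 4137525x^3 + 1035195x^2 - (2477605/18)x + 1233367/162
θ S_{-3} (Δ θ (S_{-3} + E_{-2/3} + ∇)) f = -55877850x^5 + 37280250x^4 - 12412575x^3 + 2070390x^2 - (2477605/18)x
[S_{-3}, θ] (Δ θ (S_{-3} + E_{-2/3} + ∇)) f = 0

the image equals g(x) = 0


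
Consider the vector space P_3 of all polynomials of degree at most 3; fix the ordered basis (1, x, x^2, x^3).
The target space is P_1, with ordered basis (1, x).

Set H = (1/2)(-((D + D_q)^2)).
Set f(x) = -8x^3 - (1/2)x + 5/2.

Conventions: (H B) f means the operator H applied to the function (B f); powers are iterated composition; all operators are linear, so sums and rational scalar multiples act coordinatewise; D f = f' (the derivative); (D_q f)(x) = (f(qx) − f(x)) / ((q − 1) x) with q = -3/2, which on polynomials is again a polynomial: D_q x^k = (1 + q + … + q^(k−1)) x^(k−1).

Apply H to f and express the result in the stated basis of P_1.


the image equals g(x) = (57/2)x

D f = -24x^2 - 1/2
D_q f = -14x^2 - 1/2
(D + D_q) f = -38x^2 - 1
D (D + D_q) f = -76x
D_q (D + D_q) f = 19x
(D + D_q) (D + D_q) f = -57x
(-((D + D_q)^2)) f = 57x
((1/2)(-((D + D_q)^2))) f = (57/2)x


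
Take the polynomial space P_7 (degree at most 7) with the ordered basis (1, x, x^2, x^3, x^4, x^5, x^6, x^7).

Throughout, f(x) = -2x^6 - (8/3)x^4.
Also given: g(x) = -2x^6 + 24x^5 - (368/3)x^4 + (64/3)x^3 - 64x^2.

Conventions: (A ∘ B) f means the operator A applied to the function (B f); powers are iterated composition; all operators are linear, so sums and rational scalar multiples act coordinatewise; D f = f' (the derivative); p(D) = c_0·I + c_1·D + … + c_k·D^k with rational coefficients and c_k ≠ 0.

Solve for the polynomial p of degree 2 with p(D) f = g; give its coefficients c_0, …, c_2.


D^0 f = -2x^6 - (8/3)x^4
D^1 f = -12x^5 - (32/3)x^3
D^2 f = -60x^4 - 32x^2
matching coefficients of g against c_0 f + c_1 Df + … from the top degree down determines the c_i
solution: c_0 = 1, c_1 = -2, c_2 = 2

p(D) = I − 2·D + 2·D^2, i.e. c_0 = 1, c_1 = -2, c_2 = 2


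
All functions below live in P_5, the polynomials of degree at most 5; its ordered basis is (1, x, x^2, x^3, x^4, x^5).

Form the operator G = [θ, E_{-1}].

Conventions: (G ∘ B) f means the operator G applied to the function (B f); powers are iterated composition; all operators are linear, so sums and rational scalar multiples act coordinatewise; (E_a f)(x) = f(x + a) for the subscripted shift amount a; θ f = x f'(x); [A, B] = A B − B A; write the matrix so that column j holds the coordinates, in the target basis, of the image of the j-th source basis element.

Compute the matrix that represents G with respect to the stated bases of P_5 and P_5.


image of 1: 0
image of x: 1
image of x^2: 2x - 2
image of x^3: 3x^2 - 6x + 3
image of x^4: 4x^3 - 12x^2 + 12x - 4
image of x^5: 5x^4 - 20x^3 + 30x^2 - 20x + 5
each image's coordinates form column j of the matrix

the matrix is [[0, 1, -2, 3, -4, 5]; [0, 0, 2, -6, 12, -20]; [0, 0, 0, 3, -12, 30]; [0, 0, 0, 0, 4, -20]; [0, 0, 0, 0, 0, 5]; [0, 0, 0, 0, 0, 0]] (rows listed top to bottom)


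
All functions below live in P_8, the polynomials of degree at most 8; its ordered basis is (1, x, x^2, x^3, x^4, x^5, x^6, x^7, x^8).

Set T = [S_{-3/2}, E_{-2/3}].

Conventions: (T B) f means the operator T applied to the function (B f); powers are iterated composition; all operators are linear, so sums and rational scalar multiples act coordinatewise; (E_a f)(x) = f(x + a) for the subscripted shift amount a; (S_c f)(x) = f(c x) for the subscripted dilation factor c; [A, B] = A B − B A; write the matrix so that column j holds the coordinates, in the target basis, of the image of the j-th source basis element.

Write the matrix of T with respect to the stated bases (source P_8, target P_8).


the matrix is [[0, -5/3, -5/9, -35/27, -65/81, -275/243, -665/729, -2315/2187, -6305/6561]; [0, 0, 5, 5/2, 70/9, 325/54, 275/27, 4655/486, 9260/729]; [0, 0, 0, -45/4, -15/2, -175/6, -325/12, -1925/36, -4655/81]; [0, 0, 0, 0, 45/2, 75/4, 175/2, 2275/24, 1925/9]; [0, 0, 0, 0, 0, -675/16, -675/16, -3675/16, -2275/8]; [0, 0, 0, 0, 0, 0, 1215/16, 2835/32, 2205/4]; [0, 0, 0, 0, 0, 0, 0, -8505/64, -2835/16]; [0, 0, 0, 0, 0, 0, 0, 0, 3645/16]; [0, 0, 0, 0, 0, 0, 0, 0, 0]] (rows listed top to bottom)

image of 1: 0
image of x: -5/3
image of x^2: 5x - 5/9
image of x^3: -(45/4)x^2 + (5/2)x - 35/27
image of x^4: (45/2)x^3 - (15/2)x^2 + (70/9)x - 65/81
image of x^5: -(675/16)x^4 + (75/4)x^3 - (175/6)x^2 + (325/54)x - 275/243
image of x^6: (1215/16)x^5 - (675/16)x^4 + (175/2)x^3 - (325/12)x^2 + (275/27)x - 665/729
image of x^7: -(8505/64)x^6 + (2835/32)x^5 - (3675/16)x^4 + (2275/24)x^3 - (1925/36)x^2 + (4655/486)x - 2315/2187
image of x^8: (3645/16)x^7 - (2835/16)x^6 + (2205/4)x^5 - (2275/8)x^4 + (1925/9)x^3 - (4655/81)x^2 + (9260/729)x - 6305/6561
each image's coordinates form column j of the matrix


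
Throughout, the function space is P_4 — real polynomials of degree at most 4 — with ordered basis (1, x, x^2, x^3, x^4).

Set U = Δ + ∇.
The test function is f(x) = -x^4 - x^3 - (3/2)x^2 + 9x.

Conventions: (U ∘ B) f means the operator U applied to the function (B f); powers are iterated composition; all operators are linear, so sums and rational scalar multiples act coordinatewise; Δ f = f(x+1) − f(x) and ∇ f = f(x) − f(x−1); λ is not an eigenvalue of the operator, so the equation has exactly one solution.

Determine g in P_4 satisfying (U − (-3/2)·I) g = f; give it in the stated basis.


the image equals g(x) = -(2/3)x^4 + (26/9)x^3 - (113/9)x^2 + (1162/27)x - 4960/81

write g with unknown coordinates in the stated basis and equate coefficients in (U − (-3/2)·I) g = f
solving from the highest basis element down gives g = -(2/3)x^4 + (26/9)x^3 - (113/9)x^2 + (1162/27)x - 4960/81
check: U g = -(16/3)x^3 + (52/3)x^2 - (500/9)x + 2480/27
so U g − (-3/2)·g = -x^4 - x^3 - (3/2)x^2 + 9x = f ✓


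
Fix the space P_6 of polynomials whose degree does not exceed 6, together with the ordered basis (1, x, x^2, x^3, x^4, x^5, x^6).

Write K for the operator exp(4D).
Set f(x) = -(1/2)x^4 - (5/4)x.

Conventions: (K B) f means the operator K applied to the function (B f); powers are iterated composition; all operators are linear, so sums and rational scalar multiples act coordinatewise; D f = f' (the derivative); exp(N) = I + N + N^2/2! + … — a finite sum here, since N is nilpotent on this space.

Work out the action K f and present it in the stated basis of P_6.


order-1 term: -8x^3 - 5
order-2 term: -48x^2
order-3 term: -128x
order-4 term: -128
the series for exp(4D) f terminates at order 4
exp(4D) f = -(1/2)x^4 - 8x^3 - 48x^2 - (517/4)x - 133

the result is g(x) = -(1/2)x^4 - 8x^3 - 48x^2 - (517/4)x - 133


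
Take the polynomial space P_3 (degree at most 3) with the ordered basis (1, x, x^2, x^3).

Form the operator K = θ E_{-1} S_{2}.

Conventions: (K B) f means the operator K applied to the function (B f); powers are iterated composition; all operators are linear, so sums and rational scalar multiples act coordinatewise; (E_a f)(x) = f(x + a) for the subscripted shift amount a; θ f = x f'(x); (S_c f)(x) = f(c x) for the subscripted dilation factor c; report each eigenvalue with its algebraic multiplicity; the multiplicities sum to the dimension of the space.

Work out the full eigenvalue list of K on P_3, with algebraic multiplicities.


λ = 0 (multiplicity 1), λ = 2 (multiplicity 1), λ = 8 (multiplicity 1), λ = 24 (multiplicity 1)

image of 1: 0
image of x: 2x
image of x^2: 8x^2 - 8x
image of x^3: 24x^3 - 48x^2 + 24x
the matrix is upper triangular; its diagonal is (0, 2, 8, 24)
for a triangular matrix the eigenvalues are the diagonal entries, with algebraic multiplicity their repetition count


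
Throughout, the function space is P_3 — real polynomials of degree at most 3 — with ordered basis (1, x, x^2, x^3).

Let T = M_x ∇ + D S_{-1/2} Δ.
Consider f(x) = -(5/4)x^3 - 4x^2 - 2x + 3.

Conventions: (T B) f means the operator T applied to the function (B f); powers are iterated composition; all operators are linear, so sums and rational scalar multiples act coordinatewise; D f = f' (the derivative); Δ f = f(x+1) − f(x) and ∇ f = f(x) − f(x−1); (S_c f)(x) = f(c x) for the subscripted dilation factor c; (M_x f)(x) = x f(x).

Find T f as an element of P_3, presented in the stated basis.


the result is g(x) = -(15/4)x^3 - (17/4)x^2 - (9/8)x + 47/8

∇ f = -(15/4)x^2 - (17/4)x + 3/4
M_x ∇ f = -(15/4)x^3 - (17/4)x^2 + (3/4)x
Δ f = -(15/4)x^2 - (47/4)x - 29/4
S_{-1/2} Δ f = -(15/16)x^2 + (47/8)x - 29/4
D S_{-1/2} Δ f = -(15/8)x + 47/8
(M_x ∇ + D S_{-1/2} Δ) f = -(15/4)x^3 - (17/4)x^2 - (9/8)x + 47/8


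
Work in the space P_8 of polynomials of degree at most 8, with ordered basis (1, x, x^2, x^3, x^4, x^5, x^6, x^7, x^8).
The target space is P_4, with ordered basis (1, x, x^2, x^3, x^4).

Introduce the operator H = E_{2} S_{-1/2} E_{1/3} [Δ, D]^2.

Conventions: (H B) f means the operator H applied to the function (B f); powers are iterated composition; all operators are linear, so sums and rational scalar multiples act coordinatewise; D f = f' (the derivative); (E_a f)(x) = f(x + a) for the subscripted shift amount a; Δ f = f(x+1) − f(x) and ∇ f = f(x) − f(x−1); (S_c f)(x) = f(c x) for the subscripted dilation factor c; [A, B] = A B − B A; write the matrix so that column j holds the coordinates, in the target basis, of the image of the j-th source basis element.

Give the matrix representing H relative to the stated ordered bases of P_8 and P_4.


the matrix is [[0, 0, 0, 0, 0, 0, 0, 0, 0]; [0, 0, 0, 0, 0, 0, 0, 0, 0]; [0, 0, 0, 0, 0, 0, 0, 0, 0]; [0, 0, 0, 0, 0, 0, 0, 0, 0]; [0, 0, 0, 0, 0, 0, 0, 0, 0]] (rows listed top to bottom)

image of 1: 0
image of x: 0
image of x^2: 0
image of x^3: 0
image of x^4: 0
image of x^5: 0
image of x^6: 0
image of x^7: 0
image of x^8: 0
each image's coordinates form column j of the matrix


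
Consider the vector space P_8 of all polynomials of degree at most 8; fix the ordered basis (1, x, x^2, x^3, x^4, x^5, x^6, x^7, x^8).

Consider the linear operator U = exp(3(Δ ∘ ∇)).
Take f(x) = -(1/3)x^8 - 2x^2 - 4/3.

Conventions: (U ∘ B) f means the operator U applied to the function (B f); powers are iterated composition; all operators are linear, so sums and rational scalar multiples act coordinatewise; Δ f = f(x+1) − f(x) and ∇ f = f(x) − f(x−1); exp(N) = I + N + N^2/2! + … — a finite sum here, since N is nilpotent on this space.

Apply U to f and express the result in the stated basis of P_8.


order-1 term: -56x^6 - 140x^4 - 56x^2 - 14
order-2 term: -2520x^4 - 5040x^2 - 756
order-3 term: -30240x^2 - 15120
order-4 term: -45360
the series for exp(3(Δ ∘ ∇)) f terminates at order 4
exp(3(Δ ∘ ∇)) f = -(1/3)x^8 - 56x^6 - 2660x^4 - 35338x^2 - 183754/3

the image equals g(x) = -(1/3)x^8 - 56x^6 - 2660x^4 - 35338x^2 - 183754/3


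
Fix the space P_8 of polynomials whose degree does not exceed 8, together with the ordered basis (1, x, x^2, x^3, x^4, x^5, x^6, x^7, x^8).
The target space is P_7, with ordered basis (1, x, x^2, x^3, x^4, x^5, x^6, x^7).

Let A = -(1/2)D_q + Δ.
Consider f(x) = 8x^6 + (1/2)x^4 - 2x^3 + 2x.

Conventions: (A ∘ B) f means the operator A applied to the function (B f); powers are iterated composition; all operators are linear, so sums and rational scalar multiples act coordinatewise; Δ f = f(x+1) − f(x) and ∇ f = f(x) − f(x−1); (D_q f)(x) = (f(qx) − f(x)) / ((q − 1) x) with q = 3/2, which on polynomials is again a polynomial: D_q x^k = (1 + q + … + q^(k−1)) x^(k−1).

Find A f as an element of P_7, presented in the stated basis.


D_q f = (665/4)x^5 + (65/16)x^3 - (19/2)x^2 + 2
(-(1/2)D_q) f = -(665/8)x^5 - (65/32)x^3 + (19/4)x^2 - 1
Δ f = 48x^5 + 120x^4 + 162x^3 + 117x^2 + 44x + 17/2
(-(1/2)D_q + Δ) f = -(281/8)x^5 + 120x^4 + (5119/32)x^3 + (487/4)x^2 + 44x + 15/2

g(x) = -(281/8)x^5 + 120x^4 + (5119/32)x^3 + (487/4)x^2 + 44x + 15/2


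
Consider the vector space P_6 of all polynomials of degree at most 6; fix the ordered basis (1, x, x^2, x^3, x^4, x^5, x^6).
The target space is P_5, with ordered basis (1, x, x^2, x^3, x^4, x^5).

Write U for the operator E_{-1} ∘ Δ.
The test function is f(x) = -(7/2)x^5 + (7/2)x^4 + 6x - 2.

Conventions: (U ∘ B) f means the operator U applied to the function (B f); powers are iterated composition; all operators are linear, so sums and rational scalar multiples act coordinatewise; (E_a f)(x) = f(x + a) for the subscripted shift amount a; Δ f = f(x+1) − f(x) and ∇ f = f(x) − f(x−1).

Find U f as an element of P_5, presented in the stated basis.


Δ f = -(35/2)x^4 - 21x^3 - 14x^2 - (7/2)x + 6
E_{-1} Δ f = -(35/2)x^4 + 49x^3 - 56x^2 + (63/2)x - 1

the result is g(x) = -(35/2)x^4 + 49x^3 - 56x^2 + (63/2)x - 1


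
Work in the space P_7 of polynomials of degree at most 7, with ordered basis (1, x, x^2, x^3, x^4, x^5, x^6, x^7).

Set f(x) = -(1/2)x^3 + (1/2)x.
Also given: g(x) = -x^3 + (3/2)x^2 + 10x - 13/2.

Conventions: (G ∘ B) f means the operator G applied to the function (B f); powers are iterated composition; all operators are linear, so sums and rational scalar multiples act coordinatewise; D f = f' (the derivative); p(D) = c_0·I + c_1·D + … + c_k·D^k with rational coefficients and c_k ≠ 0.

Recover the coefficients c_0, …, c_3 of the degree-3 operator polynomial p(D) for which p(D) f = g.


c_0 = 2, c_1 = -1, c_2 = -3, c_3 = 2

D^0 f = -(1/2)x^3 + (1/2)x
D^1 f = -(3/2)x^2 + 1/2
D^2 f = -3x
D^3 f = -3
matching coefficients of g against c_0 f + c_1 Df + … from the top degree down determines the c_i
solution: c_0 = 2, c_1 = -1, c_2 = -3, c_3 = 2


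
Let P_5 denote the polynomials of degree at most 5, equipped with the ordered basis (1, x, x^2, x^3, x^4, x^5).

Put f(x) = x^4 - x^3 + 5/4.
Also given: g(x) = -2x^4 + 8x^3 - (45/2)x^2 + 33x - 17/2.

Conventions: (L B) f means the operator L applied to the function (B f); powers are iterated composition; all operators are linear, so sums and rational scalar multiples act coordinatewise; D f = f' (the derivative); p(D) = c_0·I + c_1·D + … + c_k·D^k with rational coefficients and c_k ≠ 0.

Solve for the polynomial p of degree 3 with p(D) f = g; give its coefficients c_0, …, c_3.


D^0 f = x^4 - x^3 + 5/4
D^1 f = 4x^3 - 3x^2
D^2 f = 12x^2 - 6x
D^3 f = 24x - 6
matching coefficients of g against c_0 f + c_1 Df + … from the top degree down determines the c_i
solution: c_0 = -2, c_1 = 3/2, c_2 = -3/2, c_3 = 1

c_0 = -2, c_1 = 3/2, c_2 = -3/2, c_3 = 1


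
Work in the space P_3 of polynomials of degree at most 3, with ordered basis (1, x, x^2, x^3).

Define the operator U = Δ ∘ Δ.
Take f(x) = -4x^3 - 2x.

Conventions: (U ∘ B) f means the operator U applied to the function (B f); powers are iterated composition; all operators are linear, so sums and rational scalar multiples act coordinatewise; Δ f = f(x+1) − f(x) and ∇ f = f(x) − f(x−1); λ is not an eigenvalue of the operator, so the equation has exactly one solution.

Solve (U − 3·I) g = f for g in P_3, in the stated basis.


write g with unknown coordinates in the stated basis and equate coefficients in (U − 3·I) g = f
solving from the highest basis element down gives g = (4/3)x^3 + (10/3)x + 8/3
check: U g = 8x + 8
so U g − 3·g = -4x^3 - 2x = f ✓

the result is g(x) = (4/3)x^3 + (10/3)x + 8/3


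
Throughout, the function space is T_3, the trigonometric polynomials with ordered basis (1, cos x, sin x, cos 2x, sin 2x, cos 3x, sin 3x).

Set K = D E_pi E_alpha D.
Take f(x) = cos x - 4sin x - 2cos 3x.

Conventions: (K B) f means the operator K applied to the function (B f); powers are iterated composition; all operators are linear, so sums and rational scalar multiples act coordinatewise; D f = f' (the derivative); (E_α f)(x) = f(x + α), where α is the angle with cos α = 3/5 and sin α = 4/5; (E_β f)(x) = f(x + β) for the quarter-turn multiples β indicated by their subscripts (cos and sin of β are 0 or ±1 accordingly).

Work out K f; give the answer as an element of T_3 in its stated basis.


the result is g(x) = -(13/5)cos x - (16/5)sin x + (2106/125)cos 3x + (792/125)sin 3x

D f = -4cos x - sin x + 6sin 3x
E_alpha D f = -(16/5)cos x + (13/5)sin x + (264/125)cos 3x - (702/125)sin 3x
E_pi E_alpha D f = (16/5)cos x - (13/5)sin x - (264/125)cos 3x + (702/125)sin 3x
D (E_pi E_alpha D) f = -(13/5)cos x - (16/5)sin x + (2106/125)cos 3x + (792/125)sin 3x


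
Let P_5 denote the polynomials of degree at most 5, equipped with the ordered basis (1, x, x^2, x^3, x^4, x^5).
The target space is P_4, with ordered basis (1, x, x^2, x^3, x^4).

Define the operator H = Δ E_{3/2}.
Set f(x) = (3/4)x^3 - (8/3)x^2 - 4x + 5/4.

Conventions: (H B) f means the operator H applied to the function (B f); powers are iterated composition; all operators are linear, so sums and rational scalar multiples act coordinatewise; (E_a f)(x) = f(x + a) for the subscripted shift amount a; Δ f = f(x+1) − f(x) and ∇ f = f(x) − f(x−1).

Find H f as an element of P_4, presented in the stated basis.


E_{3/2} f = (3/4)x^3 + (17/24)x^2 - (111/16)x - 263/32
Δ E_{3/2} f = (9/4)x^2 + (11/3)x - 263/48

the result is g(x) = (9/4)x^2 + (11/3)x - 263/48


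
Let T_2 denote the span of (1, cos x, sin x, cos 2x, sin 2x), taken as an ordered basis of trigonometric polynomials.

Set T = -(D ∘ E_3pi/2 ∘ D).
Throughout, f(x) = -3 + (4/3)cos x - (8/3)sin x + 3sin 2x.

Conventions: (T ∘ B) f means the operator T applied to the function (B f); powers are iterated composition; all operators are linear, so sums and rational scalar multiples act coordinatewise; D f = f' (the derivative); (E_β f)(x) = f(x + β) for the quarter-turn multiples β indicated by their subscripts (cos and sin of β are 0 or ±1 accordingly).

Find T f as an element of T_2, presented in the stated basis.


g(x) = (8/3)cos x + (4/3)sin x - 12sin 2x

D f = -(8/3)cos x - (4/3)sin x + 6cos 2x
E_3pi/2 D f = (4/3)cos x - (8/3)sin x - 6cos 2x
D E_3pi/2 D f = -(8/3)cos x - (4/3)sin x + 12sin 2x
(-(D ∘ E_3pi/2 ∘ D)) f = (8/3)cos x + (4/3)sin x - 12sin 2x


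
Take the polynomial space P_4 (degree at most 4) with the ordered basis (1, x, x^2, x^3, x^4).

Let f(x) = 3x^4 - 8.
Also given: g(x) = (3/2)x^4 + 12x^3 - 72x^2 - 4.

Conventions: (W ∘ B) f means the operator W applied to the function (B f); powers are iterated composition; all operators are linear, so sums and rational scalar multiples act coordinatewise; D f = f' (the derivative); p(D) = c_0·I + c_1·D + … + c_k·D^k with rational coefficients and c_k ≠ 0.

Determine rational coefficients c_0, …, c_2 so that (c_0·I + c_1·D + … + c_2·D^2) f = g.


D^0 f = 3x^4 - 8
D^1 f = 12x^3
D^2 f = 36x^2
matching coefficients of g against c_0 f + c_1 Df + … from the top degree down determines the c_i
solution: c_0 = 1/2, c_1 = 1, c_2 = -2

c_0 = 1/2, c_1 = 1, c_2 = -2


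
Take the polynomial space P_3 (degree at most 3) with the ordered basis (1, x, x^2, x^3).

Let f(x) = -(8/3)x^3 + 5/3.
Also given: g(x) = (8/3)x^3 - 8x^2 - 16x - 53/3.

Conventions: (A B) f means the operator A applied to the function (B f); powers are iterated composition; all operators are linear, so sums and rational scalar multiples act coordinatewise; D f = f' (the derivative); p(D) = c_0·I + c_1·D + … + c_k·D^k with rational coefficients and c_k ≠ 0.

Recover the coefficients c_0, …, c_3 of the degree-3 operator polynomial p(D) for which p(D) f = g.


p(D) = -I + D + D^2 + D^3, i.e. c_0 = -1, c_1 = 1, c_2 = 1, c_3 = 1

D^0 f = -(8/3)x^3 + 5/3
D^1 f = -8x^2
D^2 f = -16x
D^3 f = -16
matching coefficients of g against c_0 f + c_1 Df + … from the top degree down determines the c_i
solution: c_0 = -1, c_1 = 1, c_2 = 1, c_3 = 1


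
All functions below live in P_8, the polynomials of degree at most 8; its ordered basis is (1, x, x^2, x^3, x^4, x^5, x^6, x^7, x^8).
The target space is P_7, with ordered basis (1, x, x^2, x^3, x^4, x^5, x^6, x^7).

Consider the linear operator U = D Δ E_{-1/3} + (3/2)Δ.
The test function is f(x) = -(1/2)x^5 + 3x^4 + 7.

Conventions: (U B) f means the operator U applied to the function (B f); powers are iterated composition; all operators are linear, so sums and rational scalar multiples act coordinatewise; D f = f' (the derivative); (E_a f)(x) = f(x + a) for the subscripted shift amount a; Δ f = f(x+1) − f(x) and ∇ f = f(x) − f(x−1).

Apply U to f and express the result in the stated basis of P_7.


E_{-1/3} f = -(1/2)x^5 + (23/6)x^4 - (41/9)x^3 + (59/27)x^2 - (77/162)x + 3421/486
Δ E_{-1/3} f = -(5/2)x^4 + (31/3)x^3 + (13/3)x^2 + (191/54)x + 79/162
D Δ E_{-1/3} f = -10x^3 + 31x^2 + (26/3)x + 191/54
Δ f = -(5/2)x^4 + 7x^3 + 13x^2 + (19/2)x + 5/2
((3/2)Δ) f = -(15/4)x^4 + (21/2)x^3 + (39/2)x^2 + (57/4)x + 15/4
(D Δ E_{-1/3} + (3/2)Δ) f = -(15/4)x^4 + (1/2)x^3 + (101/2)x^2 + (275/12)x + 787/108

the image equals g(x) = -(15/4)x^4 + (1/2)x^3 + (101/2)x^2 + (275/12)x + 787/108


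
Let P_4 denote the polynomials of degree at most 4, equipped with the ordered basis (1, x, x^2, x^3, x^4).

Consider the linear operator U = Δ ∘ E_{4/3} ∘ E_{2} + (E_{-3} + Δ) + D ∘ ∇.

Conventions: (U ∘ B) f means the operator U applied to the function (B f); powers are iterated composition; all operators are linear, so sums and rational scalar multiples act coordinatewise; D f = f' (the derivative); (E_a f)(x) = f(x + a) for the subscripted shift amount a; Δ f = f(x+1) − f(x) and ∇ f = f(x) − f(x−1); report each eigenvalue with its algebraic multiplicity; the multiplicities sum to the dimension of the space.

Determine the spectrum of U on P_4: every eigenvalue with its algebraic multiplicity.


image of 1: 1
image of x: x - 1
image of x^2: x^2 - 2x + 59/3
image of x^3: x^3 - 3x^2 + 59x + 46/3
image of x^4: x^4 - 4x^3 + 118x^2 + (184/3)x + 8509/27
the matrix is upper triangular; its diagonal is (1, 1, 1, 1, 1)
for a triangular matrix the eigenvalues are the diagonal entries, with algebraic multiplicity their repetition count

λ = 1 (multiplicity 5)


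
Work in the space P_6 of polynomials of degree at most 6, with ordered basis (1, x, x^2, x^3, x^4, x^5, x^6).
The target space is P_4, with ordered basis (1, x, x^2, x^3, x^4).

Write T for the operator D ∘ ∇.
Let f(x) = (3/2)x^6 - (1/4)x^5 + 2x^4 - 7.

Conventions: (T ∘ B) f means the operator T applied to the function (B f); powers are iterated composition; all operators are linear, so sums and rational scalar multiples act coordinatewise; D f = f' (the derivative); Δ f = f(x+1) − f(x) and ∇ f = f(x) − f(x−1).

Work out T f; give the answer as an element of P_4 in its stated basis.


∇ f = 9x^5 - (95/4)x^4 + (81/2)x^3 - 37x^2 + (73/4)x - 15/4
D ∇ f = 45x^4 - 95x^3 + (243/2)x^2 - 74x + 73/4

the result is g(x) = 45x^4 - 95x^3 + (243/2)x^2 - 74x + 73/4


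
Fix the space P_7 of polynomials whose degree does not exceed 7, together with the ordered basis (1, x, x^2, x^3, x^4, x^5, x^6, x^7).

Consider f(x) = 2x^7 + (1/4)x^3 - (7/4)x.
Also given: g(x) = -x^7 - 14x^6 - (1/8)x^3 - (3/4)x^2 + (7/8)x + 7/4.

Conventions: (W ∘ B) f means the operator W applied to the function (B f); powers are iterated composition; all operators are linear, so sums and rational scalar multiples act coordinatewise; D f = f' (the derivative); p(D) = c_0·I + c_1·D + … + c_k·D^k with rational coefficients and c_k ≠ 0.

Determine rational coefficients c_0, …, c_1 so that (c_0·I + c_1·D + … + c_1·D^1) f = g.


D^0 f = 2x^7 + (1/4)x^3 - (7/4)x
D^1 f = 14x^6 + (3/4)x^2 - 7/4
matching coefficients of g against c_0 f + c_1 Df + … from the top degree down determines the c_i
solution: c_0 = -1/2, c_1 = -1

c_0 = -1/2, c_1 = -1


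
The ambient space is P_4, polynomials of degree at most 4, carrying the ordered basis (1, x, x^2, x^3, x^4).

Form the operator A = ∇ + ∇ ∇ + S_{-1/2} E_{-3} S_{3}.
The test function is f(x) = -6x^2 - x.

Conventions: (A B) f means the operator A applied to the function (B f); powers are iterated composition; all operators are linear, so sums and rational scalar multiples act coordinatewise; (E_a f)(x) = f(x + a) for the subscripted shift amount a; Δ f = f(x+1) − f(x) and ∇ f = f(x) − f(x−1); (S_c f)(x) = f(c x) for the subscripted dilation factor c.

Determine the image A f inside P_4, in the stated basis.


the image equals g(x) = -(27/2)x^2 - (345/2)x - 484

∇ f = -12x + 5
∇ f = -12x + 5
∇ ∇ f = -12
S_{3} f = -54x^2 - 3x
E_{-3} S_{3} f = -54x^2 + 321x - 477
S_{-1/2} E_{-3} S_{3} f = -(27/2)x^2 - (321/2)x - 477
(∇ + ∇ ∇ + S_{-1/2} E_{-3} S_{3}) f = -(27/2)x^2 - (345/2)x - 484


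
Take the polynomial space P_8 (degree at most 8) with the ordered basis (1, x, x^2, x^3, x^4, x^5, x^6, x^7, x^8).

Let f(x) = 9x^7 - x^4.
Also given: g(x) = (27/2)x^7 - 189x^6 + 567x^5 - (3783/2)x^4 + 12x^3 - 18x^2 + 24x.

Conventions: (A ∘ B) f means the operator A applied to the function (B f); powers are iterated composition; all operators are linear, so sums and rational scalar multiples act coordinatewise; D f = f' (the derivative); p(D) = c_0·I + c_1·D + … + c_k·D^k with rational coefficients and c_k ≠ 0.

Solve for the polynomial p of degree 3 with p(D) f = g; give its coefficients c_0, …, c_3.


D^0 f = 9x^7 - x^4
D^1 f = 63x^6 - 4x^3
D^2 f = 378x^5 - 12x^2
D^3 f = 1890x^4 - 24x
matching coefficients of g against c_0 f + c_1 Df + … from the top degree down determines the c_i
solution: c_0 = 3/2, c_1 = -3, c_2 = 3/2, c_3 = -1

p(D) = (3/2)·I − 3·D + (3/2)·D^2 − D^3, i.e. c_0 = 3/2, c_1 = -3, c_2 = 3/2, c_3 = -1


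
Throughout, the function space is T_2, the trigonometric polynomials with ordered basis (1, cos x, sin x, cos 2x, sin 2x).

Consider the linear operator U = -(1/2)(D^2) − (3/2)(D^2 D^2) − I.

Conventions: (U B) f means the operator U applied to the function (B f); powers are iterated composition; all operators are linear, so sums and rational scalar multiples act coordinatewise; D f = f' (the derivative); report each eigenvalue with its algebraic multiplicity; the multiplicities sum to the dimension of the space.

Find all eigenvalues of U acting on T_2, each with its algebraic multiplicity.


image of 1: -1
image of cos x: -2cos x
image of sin x: -2sin x
image of cos 2x: -23cos 2x
image of sin 2x: -23sin 2x
the matrix is diagonal; its diagonal is (-1, -2, -2, -23, -23)
for a triangular matrix the eigenvalues are the diagonal entries, with algebraic multiplicity their repetition count

λ = -23 (multiplicity 2), λ = -2 (multiplicity 2), λ = -1 (multiplicity 1)


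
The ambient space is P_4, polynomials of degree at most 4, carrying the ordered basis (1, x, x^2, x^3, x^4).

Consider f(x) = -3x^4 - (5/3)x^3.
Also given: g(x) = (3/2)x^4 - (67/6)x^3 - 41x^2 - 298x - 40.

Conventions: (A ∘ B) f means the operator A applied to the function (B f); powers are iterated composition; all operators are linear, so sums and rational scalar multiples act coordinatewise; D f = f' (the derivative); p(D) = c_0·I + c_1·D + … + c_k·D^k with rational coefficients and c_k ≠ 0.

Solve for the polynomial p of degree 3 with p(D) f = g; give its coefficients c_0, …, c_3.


p(D) = -(1/2)·I + D + D^2 + 4·D^3, i.e. c_0 = -1/2, c_1 = 1, c_2 = 1, c_3 = 4

D^0 f = -3x^4 - (5/3)x^3
D^1 f = -12x^3 - 5x^2
D^2 f = -36x^2 - 10x
D^3 f = -72x - 10
matching coefficients of g against c_0 f + c_1 Df + … from the top degree down determines the c_i
solution: c_0 = -1/2, c_1 = 1, c_2 = 1, c_3 = 4


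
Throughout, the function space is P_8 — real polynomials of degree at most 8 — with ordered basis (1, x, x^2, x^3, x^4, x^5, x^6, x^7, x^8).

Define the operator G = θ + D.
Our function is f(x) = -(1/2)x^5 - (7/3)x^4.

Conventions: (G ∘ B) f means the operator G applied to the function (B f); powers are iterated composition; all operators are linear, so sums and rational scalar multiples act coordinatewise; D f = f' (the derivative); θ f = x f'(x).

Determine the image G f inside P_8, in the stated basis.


g(x) = -(5/2)x^5 - (71/6)x^4 - (28/3)x^3

θ f = -(5/2)x^5 - (28/3)x^4
D f = -(5/2)x^4 - (28/3)x^3
(θ + D) f = -(5/2)x^5 - (71/6)x^4 - (28/3)x^3


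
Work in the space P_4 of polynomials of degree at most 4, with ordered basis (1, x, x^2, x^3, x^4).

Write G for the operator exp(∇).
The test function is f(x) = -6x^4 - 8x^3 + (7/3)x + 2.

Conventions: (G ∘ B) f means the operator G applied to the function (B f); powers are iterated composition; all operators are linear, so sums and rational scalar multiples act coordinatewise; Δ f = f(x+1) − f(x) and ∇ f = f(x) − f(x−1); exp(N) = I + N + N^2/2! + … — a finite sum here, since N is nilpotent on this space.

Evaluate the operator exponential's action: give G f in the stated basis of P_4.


g(x) = -6x^4 - 32x^3 - 24x^2 + (79/3)x + 19/3

order-1 term: -24x^3 + 12x^2 + 1/3
order-2 term: -36x^2 + 48x - 18
order-3 term: -24x + 28
order-4 term: -6
the series for exp(∇) f terminates at order 4
exp(∇) f = -6x^4 - 32x^3 - 24x^2 + (79/3)x + 19/3


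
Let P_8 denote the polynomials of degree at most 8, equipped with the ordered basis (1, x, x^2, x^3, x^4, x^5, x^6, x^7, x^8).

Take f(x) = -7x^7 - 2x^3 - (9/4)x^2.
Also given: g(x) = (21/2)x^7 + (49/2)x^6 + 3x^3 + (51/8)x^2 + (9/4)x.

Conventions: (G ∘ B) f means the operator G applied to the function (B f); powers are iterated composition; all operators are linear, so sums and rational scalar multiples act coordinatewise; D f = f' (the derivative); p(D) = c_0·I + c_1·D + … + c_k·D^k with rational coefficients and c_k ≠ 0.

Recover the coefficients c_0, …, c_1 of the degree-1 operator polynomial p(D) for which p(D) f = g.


c_0 = -3/2, c_1 = -1/2

D^0 f = -7x^7 - 2x^3 - (9/4)x^2
D^1 f = -49x^6 - 6x^2 - (9/2)x
matching coefficients of g against c_0 f + c_1 Df + … from the top degree down determines the c_i
solution: c_0 = -3/2, c_1 = -1/2


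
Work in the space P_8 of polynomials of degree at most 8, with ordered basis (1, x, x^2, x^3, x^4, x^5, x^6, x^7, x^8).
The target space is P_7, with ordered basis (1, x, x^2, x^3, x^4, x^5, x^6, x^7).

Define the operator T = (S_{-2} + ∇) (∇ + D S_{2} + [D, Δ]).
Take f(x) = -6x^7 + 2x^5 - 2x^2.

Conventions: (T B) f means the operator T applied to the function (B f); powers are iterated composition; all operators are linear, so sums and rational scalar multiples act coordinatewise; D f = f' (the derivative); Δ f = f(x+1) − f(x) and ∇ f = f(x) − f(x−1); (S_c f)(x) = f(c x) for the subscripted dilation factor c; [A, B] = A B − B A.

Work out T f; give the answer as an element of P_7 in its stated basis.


∇ f = -42x^6 + 126x^5 - 200x^4 + 190x^3 - 106x^2 + 28x - 2
S_{2} f = -768x^7 + 64x^5 - 8x^2
D S_{2} f = -5376x^6 + 320x^4 - 16x
Δ f = -42x^6 - 126x^5 - 200x^4 - 190x^3 - 106x^2 - 36x - 6
D Δ f = -252x^5 - 630x^4 - 800x^3 - 570x^2 - 212x - 36
D f = -42x^6 + 10x^4 - 4x
Δ D f = -252x^5 - 630x^4 - 800x^3 - 570x^2 - 212x - 36
[D, Δ] f = 0
(∇ + D S_{2} + [D, Δ]) f = -5418x^6 + 126x^5 + 120x^4 + 190x^3 - 106x^2 + 12x - 2
S_{-2} (∇ + D S_{2} + [D, Δ]) f = -346752x^6 - 4032x^5 + 1920x^4 - 1520x^3 - 424x^2 - 24x - 2
∇ (∇ + D S_{2} + [D, Δ]) f = -32508x^5 + 81900x^4 - 109140x^3 + 82380x^2 - 33440x + 5732
(S_{-2} + ∇) (∇ + D S_{2} + [D, Δ]) f = -346752x^6 - 36540x^5 + 83820x^4 - 110660x^3 + 81956x^2 - 33464x + 5730

the image equals g(x) = -346752x^6 - 36540x^5 + 83820x^4 - 110660x^3 + 81956x^2 - 33464x + 5730


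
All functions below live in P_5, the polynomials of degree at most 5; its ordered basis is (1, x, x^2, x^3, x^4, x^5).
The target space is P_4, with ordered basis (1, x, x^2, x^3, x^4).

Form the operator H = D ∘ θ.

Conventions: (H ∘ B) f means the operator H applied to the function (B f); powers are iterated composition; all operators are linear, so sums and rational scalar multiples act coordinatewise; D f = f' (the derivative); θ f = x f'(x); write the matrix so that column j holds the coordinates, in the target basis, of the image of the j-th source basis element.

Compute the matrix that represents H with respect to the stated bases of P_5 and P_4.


the matrix is [[0, 1, 0, 0, 0, 0]; [0, 0, 4, 0, 0, 0]; [0, 0, 0, 9, 0, 0]; [0, 0, 0, 0, 16, 0]; [0, 0, 0, 0, 0, 25]] (rows listed top to bottom)

image of 1: 0
image of x: 1
image of x^2: 4x
image of x^3: 9x^2
image of x^4: 16x^3
image of x^5: 25x^4
each image's coordinates form column j of the matrix


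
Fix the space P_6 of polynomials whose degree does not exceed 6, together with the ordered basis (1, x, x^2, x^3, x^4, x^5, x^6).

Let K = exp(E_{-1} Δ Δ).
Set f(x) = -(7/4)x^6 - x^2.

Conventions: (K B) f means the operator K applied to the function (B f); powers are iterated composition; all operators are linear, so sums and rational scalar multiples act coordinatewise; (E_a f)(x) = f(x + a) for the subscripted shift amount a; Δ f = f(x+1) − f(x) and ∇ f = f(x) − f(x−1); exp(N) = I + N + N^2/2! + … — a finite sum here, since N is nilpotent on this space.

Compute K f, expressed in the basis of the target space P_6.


order-1 term: -(105/2)x^4 - (105/2)x^2 - 11/2
order-2 term: -315x^2 - 105
order-3 term: -210
the series for exp(E_{-1} Δ Δ) f terminates at order 3
exp(E_{-1} Δ Δ) f = -(7/4)x^6 - (105/2)x^4 - (737/2)x^2 - 641/2

the image equals g(x) = -(7/4)x^6 - (105/2)x^4 - (737/2)x^2 - 641/2


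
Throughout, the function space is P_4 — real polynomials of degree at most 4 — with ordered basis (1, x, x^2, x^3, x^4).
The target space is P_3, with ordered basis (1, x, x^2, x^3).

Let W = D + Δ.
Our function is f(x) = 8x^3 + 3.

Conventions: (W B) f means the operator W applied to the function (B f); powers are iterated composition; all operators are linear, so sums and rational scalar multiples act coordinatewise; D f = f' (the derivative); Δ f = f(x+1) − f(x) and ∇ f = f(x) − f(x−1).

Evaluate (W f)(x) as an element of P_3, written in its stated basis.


D f = 24x^2
Δ f = 24x^2 + 24x + 8
(D + Δ) f = 48x^2 + 24x + 8

the image equals g(x) = 48x^2 + 24x + 8


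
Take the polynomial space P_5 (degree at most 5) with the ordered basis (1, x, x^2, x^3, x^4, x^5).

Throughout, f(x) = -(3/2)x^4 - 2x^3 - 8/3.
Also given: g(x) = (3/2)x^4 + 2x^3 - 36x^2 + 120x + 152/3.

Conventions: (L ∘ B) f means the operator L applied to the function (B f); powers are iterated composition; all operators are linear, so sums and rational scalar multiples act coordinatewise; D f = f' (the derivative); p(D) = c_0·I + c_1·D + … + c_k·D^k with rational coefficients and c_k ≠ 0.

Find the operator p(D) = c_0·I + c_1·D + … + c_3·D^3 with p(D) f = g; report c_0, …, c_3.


c_0 = -1, c_1 = 0, c_2 = 2, c_3 = -4

D^0 f = -(3/2)x^4 - 2x^3 - 8/3
D^1 f = -6x^3 - 6x^2
D^2 f = -18x^2 - 12x
D^3 f = -36x - 12
matching coefficients of g against c_0 f + c_1 Df + … from the top degree down determines the c_i
solution: c_0 = -1, c_1 = 0, c_2 = 2, c_3 = -4


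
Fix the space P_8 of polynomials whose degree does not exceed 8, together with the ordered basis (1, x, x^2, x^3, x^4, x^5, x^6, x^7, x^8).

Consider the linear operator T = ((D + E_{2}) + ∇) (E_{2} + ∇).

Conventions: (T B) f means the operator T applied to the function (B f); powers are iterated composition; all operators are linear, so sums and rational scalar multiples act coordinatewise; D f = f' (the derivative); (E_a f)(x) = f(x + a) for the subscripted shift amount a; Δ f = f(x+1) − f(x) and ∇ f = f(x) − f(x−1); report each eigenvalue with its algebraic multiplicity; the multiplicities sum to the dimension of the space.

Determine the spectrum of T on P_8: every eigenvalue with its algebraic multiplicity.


λ = 1 (multiplicity 9)

image of 1: 1
image of x: x + 7
image of x^2: x^2 + 14x + 30
image of x^3: x^3 + 21x^2 + 90x + 81
image of x^4: x^4 + 28x^3 + 180x^2 + 324x + 336
image of x^5: x^5 + 35x^4 + 300x^3 + 810x^2 + 1680x + 1131
image of x^6: x^6 + 42x^5 + 450x^4 + 1620x^3 + 5040x^2 + 6786x + 4482
image of x^7: x^7 + 49x^6 + 630x^5 + 2835x^4 + 11760x^3 + 23751x^2 + 31374x + 16953
image of x^8: x^8 + 56x^7 + 840x^6 + 4536x^5 + 23520x^4 + 63336x^3 + 125496x^2 + 135624x + 67332
the matrix is upper triangular; its diagonal is (1, 1, 1, 1, 1, 1, 1, 1, 1)
for a triangular matrix the eigenvalues are the diagonal entries, with algebraic multiplicity their repetition count


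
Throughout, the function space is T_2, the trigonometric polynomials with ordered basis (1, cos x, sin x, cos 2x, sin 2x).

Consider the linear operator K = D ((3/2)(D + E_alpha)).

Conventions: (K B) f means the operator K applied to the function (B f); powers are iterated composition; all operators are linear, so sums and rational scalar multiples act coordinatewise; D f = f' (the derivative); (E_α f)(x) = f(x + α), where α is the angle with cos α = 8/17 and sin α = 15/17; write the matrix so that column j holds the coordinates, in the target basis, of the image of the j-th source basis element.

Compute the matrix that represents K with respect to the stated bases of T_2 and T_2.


image of 1: 0
image of cos x: -(48/17)cos x - (12/17)sin x
image of sin x: (12/17)cos x - (48/17)sin x
image of cos 2x: -(2454/289)cos 2x + (483/289)sin 2x
image of sin 2x: -(483/289)cos 2x - (2454/289)sin 2x
each image's coordinates form column j of the matrix

the matrix is [[0, 0, 0, 0, 0]; [0, -48/17, 12/17, 0, 0]; [0, -12/17, -48/17, 0, 0]; [0, 0, 0, -2454/289, -483/289]; [0, 0, 0, 483/289, -2454/289]] (rows listed top to bottom)


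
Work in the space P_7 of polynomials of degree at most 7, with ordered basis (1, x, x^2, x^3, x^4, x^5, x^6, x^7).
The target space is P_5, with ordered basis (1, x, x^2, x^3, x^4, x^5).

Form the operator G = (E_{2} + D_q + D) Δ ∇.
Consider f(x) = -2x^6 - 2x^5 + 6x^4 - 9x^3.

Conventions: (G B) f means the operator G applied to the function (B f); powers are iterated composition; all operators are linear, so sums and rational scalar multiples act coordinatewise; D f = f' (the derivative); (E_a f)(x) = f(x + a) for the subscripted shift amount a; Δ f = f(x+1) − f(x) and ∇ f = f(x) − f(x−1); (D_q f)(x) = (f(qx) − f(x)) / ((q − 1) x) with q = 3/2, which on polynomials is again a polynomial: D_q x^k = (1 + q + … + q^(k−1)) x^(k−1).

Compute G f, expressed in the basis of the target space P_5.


the result is g(x) = -60x^4 - (2495/2)x^3 - 1978x^2 - 2372x - 1520

∇ f = -12x^5 + 20x^4 + 4x^3 - 53x^2 + 49x - 15
Δ ∇ f = -60x^4 - 40x^3 + 12x^2 - 74x + 8
E_{2} (Δ ∇) f = -60x^4 - 520x^3 - 1668x^2 - 2426x - 1372
D_q (Δ ∇) f = -(975/2)x^3 - 190x^2 + 30x - 74
D (Δ ∇) f = -240x^3 - 120x^2 + 24x - 74
(E_{2} + D_q + D) (Δ ∇) f = -60x^4 - (2495/2)x^3 - 1978x^2 - 2372x - 1520
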